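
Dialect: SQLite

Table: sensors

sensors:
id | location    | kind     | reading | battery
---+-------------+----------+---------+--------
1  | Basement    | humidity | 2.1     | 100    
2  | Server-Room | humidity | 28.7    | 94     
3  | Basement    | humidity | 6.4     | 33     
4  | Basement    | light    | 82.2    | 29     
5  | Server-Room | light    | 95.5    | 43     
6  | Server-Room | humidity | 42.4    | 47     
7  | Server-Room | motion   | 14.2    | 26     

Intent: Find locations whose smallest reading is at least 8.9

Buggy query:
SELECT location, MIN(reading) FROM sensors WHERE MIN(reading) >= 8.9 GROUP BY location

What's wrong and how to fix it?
Bug: Aggregates like MIN are computed per group after WHERE runs

Fix: Replace WHERE with HAVING after the GROUP BY

Corrected query:
SELECT location, MIN(reading) FROM sensors GROUP BY location HAVING MIN(reading) >= 8.9

Result:
location    | MIN(reading)
------------+-------------
Server-Room | 14.2        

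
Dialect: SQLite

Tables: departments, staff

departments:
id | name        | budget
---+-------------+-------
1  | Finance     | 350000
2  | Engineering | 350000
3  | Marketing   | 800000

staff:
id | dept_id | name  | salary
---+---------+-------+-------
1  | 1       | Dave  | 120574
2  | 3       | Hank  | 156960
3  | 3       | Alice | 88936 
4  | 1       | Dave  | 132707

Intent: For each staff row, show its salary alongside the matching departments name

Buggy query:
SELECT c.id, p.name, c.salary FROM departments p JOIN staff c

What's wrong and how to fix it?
Bug: JOIN with no ON clause produces a cartesian product; every staff row pairs with every departments row

Fix: Add ON c.dept_id = p.id to the JOIN

Corrected query:
SELECT c.id, p.name, c.salary FROM departments p JOIN staff c ON c.dept_id = p.id

Result:
id | name      | salary
---+-----------+-------
1  | Finance   | 120574
2  | Marketing | 156960
3  | Marketing | 88936 
4  | Finance   | 132707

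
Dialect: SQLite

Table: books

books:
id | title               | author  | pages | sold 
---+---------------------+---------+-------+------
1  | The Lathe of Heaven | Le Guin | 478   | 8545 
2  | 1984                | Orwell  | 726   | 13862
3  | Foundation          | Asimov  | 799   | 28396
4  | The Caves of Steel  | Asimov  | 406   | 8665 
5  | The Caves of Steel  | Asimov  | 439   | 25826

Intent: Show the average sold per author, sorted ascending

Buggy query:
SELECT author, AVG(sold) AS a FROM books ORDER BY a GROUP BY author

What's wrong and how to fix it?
Bug: ORDER BY appears before GROUP BY; SQL clause order requires GROUP BY first

Fix: Move ORDER BY to the end, after GROUP BY

Corrected query:
SELECT author, AVG(sold) AS a FROM books GROUP BY author ORDER BY a

Result:
author  | a           
--------+-------------
Le Guin | 8545        
Orwell  | 13862       
Asimov  | 20962.333333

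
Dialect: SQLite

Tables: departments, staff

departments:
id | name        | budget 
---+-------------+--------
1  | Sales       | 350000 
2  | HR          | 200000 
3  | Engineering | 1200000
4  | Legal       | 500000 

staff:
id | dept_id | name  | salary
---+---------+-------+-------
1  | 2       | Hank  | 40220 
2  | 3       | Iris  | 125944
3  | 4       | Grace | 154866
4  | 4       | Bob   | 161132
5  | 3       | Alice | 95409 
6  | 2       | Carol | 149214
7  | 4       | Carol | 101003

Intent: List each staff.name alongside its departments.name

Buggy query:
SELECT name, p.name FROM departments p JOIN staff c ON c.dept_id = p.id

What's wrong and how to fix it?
Bug: Both tables have a 'name' column; the unqualified reference is ambiguous

Fix: Prefix ambiguous columns with the table alias

Corrected query:
SELECT c.name, p.name FROM departments p JOIN staff c ON c.dept_id = p.id

Result:
name  | name       
------+------------
Hank  | HR         
Iris  | Engineering
Grace | Legal      
Bob   | Legal      
Alice | Engineering
Carol | HR         
Carol | Legal      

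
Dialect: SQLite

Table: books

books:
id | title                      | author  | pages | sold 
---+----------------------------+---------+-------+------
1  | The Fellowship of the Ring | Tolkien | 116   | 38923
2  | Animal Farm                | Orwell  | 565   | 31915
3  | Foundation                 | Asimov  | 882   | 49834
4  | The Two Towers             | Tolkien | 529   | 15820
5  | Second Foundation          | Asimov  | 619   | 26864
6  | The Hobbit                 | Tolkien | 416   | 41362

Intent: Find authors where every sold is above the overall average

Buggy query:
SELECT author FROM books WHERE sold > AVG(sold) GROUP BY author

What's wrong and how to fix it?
Bug: AVG() is an aggregate; it can't sit directly in WHERE

Fix: Use a subquery for AVG and a HAVING MIN(...) filter so the condition holds for every row in the group

Corrected query:
SELECT author FROM books GROUP BY author HAVING MIN(sold) > (SELECT AVG(sold) FROM books)

Result:
(no rows)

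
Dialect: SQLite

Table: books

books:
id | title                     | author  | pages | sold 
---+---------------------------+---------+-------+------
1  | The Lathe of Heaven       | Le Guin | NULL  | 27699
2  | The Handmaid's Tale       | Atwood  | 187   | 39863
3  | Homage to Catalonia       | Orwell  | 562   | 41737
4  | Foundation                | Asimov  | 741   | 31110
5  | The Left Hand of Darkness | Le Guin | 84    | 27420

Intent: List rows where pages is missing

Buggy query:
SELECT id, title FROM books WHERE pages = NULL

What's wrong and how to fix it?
Bug: '= NULL' is always unknown in SQL three-valued logic, so no rows match

Fix: Replace '= NULL' with 'IS NULL'

Corrected query:
SELECT id, title FROM books WHERE pages IS NULL

Result:
id | title              
---+--------------------
1  | The Lathe of Heaven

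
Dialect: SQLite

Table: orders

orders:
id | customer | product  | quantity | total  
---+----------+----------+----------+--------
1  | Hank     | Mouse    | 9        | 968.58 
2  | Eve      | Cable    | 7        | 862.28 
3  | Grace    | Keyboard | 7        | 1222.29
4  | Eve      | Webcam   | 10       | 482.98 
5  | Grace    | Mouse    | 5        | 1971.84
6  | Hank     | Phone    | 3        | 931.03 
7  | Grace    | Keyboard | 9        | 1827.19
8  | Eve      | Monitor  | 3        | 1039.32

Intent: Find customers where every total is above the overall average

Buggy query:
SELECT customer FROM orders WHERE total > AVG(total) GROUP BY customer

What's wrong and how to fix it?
Bug: AVG() is an aggregate; it can't sit directly in WHERE

Fix: Compute the overall average in a scalar subquery and compare each group's MIN against it in HAVING

Corrected query:
SELECT customer FROM orders GROUP BY customer HAVING MIN(total) > (SELECT AVG(total) FROM orders)

Result:
customer
--------
Grace   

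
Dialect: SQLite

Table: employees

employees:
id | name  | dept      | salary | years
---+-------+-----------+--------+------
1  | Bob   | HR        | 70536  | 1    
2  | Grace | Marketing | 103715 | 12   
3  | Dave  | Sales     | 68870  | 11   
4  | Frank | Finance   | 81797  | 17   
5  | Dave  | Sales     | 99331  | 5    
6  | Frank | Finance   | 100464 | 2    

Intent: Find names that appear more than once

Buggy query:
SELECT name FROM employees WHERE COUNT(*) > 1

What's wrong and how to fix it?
Bug: WHERE can't reference COUNT(*); aggregates are computed after WHERE

Fix: GROUP BY name, then filter groups with HAVING COUNT(*) > 1

Corrected query:
SELECT name FROM employees GROUP BY name HAVING COUNT(*) > 1

Result:
name 
-----
Dave 
Frank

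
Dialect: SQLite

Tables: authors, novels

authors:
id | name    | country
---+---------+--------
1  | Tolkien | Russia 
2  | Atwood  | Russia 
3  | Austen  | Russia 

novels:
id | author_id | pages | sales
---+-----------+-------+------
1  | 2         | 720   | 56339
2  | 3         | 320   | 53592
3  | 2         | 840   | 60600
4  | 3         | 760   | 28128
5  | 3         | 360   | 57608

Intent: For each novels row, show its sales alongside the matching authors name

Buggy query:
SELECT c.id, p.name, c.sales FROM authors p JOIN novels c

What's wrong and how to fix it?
Bug: Missing join condition: each novels row is matched to all authors rows instead of just its own

Fix: Specify the join condition linking the foreign key to the parent id

Corrected query:
SELECT c.id, p.name, c.sales FROM authors p JOIN novels c ON c.author_id = p.id

Result:
id | name   | sales
---+--------+------
1  | Atwood | 56339
2  | Austen | 53592
3  | Atwood | 60600
4  | Austen | 28128
5  | Austen | 57608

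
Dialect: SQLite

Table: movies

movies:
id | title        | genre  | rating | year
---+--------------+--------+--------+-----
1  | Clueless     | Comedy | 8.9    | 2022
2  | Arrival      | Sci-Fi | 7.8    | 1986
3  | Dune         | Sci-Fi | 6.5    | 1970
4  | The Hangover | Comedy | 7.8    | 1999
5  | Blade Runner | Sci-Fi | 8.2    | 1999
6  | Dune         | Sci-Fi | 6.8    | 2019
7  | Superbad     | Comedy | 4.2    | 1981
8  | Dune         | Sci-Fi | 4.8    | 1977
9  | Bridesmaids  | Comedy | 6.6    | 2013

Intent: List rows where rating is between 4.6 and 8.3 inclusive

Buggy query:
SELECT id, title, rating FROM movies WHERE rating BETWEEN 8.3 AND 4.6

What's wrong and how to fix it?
Bug: BETWEEN expects the lower bound first; with 8.3 AND 4.6 the range is empty

Fix: Swap the bounds so the smaller value comes first

Corrected query:
SELECT id, title, rating FROM movies WHERE rating BETWEEN 4.6 AND 8.3

Result:
id | title        | rating
---+--------------+-------
2  | Arrival      | 7.8   
3  | Dune         | 6.5   
4  | The Hangover | 7.8   
5  | Blade Runner | 8.2   
6  | Dune         | 6.8   
8  | Dune         | 4.8   
9  | Bridesmaids  | 6.6   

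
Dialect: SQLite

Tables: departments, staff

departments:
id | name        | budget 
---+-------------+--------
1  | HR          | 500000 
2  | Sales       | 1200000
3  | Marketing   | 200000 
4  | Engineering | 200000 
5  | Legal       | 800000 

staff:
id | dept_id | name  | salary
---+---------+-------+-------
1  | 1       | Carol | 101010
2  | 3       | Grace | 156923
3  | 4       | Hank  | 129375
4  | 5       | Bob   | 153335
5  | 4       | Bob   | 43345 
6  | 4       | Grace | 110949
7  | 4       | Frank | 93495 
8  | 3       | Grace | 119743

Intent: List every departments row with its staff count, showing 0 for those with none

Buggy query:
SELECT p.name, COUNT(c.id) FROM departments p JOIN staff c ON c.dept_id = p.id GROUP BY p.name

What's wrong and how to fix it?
Bug: INNER JOIN drops departments rows that have no matching staff rows

Fix: Switch to LEFT JOIN to retain unmatched parent rows

Corrected query:
SELECT p.name, COUNT(c.id) FROM departments p LEFT JOIN staff c ON c.dept_id = p.id GROUP BY p.name

Result:
name        | COUNT(c.id)
------------+------------
Engineering | 4          
HR          | 1          
Legal       | 1          
Marketing   | 2          
Sales       | 0          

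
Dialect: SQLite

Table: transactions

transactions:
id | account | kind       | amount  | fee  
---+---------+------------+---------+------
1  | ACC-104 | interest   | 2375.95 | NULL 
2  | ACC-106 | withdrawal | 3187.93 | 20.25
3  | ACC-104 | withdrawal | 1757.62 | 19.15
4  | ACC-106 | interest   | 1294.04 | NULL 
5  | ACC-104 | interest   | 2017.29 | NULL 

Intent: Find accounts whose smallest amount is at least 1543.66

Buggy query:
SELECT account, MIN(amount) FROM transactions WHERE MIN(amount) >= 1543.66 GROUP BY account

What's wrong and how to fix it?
Bug: MIN() in WHERE is a misuse of aggregate

Fix: Replace WHERE with HAVING after the GROUP BY

Corrected query:
SELECT account, MIN(amount) FROM transactions GROUP BY account HAVING MIN(amount) >= 1543.66

Result:
account | MIN(amount)
--------+------------
ACC-104 | 1757.62    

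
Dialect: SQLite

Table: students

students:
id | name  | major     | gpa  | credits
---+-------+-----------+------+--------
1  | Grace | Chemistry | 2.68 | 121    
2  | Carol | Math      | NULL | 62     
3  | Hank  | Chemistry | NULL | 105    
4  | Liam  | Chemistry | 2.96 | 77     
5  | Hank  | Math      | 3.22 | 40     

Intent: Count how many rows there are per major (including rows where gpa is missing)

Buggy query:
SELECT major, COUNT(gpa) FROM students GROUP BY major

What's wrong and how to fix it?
Bug: COUNT(column) counts non-NULL values only; rows with NULL gpa aren't counted

Fix: Replace COUNT(gpa) with COUNT(*)

Corrected query:
SELECT major, COUNT(*) FROM students GROUP BY major

Result:
major     | COUNT(*)
----------+---------
Chemistry | 3       
Math      | 2       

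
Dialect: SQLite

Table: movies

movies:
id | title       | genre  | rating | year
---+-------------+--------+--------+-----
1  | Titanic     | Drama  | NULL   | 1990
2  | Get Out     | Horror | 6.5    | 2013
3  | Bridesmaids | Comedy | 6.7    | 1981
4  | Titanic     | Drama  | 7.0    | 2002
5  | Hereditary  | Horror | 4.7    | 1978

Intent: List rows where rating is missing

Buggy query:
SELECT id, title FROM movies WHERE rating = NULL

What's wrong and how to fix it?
Bug: Comparing to NULL with '=' never matches; NULL = NULL is unknown, not true

Fix: Replace '= NULL' with 'IS NULL'

Corrected query:
SELECT id, title FROM movies WHERE rating IS NULL

Result:
id | title  
---+--------
1  | Titanic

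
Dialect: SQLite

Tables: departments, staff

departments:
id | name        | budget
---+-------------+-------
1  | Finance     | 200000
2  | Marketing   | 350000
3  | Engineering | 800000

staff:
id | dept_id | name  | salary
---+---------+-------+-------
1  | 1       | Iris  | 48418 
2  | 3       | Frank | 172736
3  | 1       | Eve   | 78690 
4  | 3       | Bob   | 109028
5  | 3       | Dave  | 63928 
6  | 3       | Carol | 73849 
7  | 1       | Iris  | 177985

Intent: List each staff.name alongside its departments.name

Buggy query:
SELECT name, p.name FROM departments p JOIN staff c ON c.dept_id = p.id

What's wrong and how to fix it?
Bug: 'name' exists in both joined tables, so the database can't tell which one is meant

Fix: Qualify the column with its table alias (c.name)

Corrected query:
SELECT c.name, p.name FROM departments p JOIN staff c ON c.dept_id = p.id

Result:
name  | name       
------+------------
Iris  | Finance    
Frank | Engineering
Eve   | Finance    
Bob   | Engineering
Dave  | Engineering
Carol | Engineering
Iris  | Finance    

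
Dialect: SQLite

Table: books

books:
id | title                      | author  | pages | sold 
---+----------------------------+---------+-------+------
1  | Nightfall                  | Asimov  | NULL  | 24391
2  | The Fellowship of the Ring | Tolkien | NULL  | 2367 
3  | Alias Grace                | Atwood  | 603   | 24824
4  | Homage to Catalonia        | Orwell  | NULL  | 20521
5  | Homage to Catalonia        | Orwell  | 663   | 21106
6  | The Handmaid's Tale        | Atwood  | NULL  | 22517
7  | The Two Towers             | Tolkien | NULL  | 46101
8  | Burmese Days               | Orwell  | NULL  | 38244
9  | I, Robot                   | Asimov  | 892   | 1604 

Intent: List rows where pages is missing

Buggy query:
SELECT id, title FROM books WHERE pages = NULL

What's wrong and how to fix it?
Bug: '= NULL' is always unknown in SQL three-valued logic, so no rows match

Fix: Replace '= NULL' with 'IS NULL'

Corrected query:
SELECT id, title FROM books WHERE pages IS NULL

Result:
id | title                     
---+---------------------------
1  | Nightfall                 
2  | The Fellowship of the Ring
4  | Homage to Catalonia       
6  | The Handmaid's Tale       
7  | The Two Towers            
8  | Burmese Days              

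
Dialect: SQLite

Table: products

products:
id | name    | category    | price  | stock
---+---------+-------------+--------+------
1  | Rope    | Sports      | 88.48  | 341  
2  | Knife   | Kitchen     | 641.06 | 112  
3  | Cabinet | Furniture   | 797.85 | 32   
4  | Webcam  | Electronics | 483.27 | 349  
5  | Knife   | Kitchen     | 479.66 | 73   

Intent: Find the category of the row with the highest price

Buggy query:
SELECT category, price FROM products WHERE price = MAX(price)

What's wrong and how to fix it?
Bug: MAX(price) is an aggregate and cannot be used directly in WHERE

Fix: Wrap MAX in a scalar subquery so WHERE compares against a single value

Corrected query:
SELECT category, price FROM products WHERE price = (SELECT MAX(price) FROM products)

Result:
category  | price 
----------+-------
Furniture | 797.85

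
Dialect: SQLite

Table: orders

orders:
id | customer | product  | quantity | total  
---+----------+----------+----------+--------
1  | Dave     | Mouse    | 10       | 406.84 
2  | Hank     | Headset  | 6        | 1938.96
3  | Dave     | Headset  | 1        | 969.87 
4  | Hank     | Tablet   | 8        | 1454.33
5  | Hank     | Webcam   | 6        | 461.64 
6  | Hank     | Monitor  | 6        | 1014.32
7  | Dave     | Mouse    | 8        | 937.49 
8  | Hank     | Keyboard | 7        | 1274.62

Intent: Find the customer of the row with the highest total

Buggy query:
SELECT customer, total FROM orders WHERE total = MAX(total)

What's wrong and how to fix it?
Bug: MAX(total) is an aggregate and cannot be used directly in WHERE

Fix: Wrap MAX in a scalar subquery so WHERE compares against a single value

Corrected query:
SELECT customer, total FROM orders WHERE total = (SELECT MAX(total) FROM orders)

Result:
customer | total  
---------+--------
Hank     | 1938.96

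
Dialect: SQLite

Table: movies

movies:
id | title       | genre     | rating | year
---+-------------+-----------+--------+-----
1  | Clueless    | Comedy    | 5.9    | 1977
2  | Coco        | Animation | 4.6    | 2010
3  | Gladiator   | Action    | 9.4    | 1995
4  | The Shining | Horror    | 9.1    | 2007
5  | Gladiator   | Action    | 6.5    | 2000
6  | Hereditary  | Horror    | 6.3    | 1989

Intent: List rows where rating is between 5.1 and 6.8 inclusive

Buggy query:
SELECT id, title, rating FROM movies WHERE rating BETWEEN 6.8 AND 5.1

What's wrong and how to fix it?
Bug: The bounds are reversed; BETWEEN a AND b requires a <= b to match anything

Fix: Swap the bounds so the smaller value comes first

Corrected query:
SELECT id, title, rating FROM movies WHERE rating BETWEEN 5.1 AND 6.8

Result:
id | title      | rating
---+------------+-------
1  | Clueless   | 5.9   
5  | Gladiator  | 6.5   
6  | Hereditary | 6.3   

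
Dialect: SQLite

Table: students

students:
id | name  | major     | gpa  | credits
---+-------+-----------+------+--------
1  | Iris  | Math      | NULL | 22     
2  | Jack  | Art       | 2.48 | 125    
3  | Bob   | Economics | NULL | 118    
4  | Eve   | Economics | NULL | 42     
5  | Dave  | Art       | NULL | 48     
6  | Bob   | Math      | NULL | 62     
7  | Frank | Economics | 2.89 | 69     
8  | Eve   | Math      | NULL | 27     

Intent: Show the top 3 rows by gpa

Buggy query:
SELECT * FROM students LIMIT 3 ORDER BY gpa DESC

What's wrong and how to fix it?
Bug: LIMIT must come after ORDER BY

Fix: Swap the clauses: ORDER BY first, then LIMIT

Corrected query:
SELECT * FROM students ORDER BY gpa DESC LIMIT 3

Result:
id | name  | major     | gpa  | credits
---+-------+-----------+------+--------
7  | Frank | Economics | 2.89 | 69     
2  | Jack  | Art       | 2.48 | 125    
1  | Iris  | Math      | NULL | 22     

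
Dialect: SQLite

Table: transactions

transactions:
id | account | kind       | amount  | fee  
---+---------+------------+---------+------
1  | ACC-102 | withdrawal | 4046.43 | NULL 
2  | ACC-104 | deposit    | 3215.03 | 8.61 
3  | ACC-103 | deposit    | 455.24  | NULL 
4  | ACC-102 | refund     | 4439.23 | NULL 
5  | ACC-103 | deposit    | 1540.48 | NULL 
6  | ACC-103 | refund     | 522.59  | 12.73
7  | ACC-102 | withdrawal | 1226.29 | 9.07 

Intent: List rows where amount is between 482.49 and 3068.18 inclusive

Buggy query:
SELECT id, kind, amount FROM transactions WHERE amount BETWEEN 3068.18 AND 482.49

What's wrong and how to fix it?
Bug: The bounds are reversed; BETWEEN a AND b requires a <= b to match anything

Fix: Swap the bounds so the smaller value comes first

Corrected query:
SELECT id, kind, amount FROM transactions WHERE amount BETWEEN 482.49 AND 3068.18

Result:
id | kind       | amount 
---+------------+--------
5  | deposit    | 1540.48
6  | refund     | 522.59 
7  | withdrawal | 1226.29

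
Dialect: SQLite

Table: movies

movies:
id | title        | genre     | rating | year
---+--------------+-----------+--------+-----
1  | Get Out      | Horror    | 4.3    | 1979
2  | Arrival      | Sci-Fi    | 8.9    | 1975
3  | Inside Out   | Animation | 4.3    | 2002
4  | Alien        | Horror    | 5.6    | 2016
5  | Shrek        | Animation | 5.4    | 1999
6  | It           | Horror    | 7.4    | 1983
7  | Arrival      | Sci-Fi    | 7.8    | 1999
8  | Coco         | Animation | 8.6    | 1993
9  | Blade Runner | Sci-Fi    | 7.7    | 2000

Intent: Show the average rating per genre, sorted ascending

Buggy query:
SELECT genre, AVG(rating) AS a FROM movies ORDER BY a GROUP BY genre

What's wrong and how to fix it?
Bug: GROUP BY must precede ORDER BY

Fix: Move ORDER BY to the end, after GROUP BY

Corrected query:
SELECT genre, AVG(rating) AS a FROM movies GROUP BY genre ORDER BY a

Result:
genre     | a       
----------+---------
Horror    | 5.766667
Animation | 6.1     
Sci-Fi    | 8.133333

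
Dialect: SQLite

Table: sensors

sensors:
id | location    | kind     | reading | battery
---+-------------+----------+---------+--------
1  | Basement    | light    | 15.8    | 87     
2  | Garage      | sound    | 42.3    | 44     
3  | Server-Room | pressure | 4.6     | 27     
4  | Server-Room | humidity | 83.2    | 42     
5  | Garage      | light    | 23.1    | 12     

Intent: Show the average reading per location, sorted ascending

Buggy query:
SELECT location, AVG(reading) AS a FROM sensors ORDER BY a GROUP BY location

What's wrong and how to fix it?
Bug: ORDER BY appears before GROUP BY; SQL clause order requires GROUP BY first

Fix: Reorder: SELECT … FROM … GROUP BY … ORDER BY …

Corrected query:
SELECT location, AVG(reading) AS a FROM sensors GROUP BY location ORDER BY a

Result:
location    | a   
------------+-----
Basement    | 15.8
Garage      | 32.7
Server-Room | 43.9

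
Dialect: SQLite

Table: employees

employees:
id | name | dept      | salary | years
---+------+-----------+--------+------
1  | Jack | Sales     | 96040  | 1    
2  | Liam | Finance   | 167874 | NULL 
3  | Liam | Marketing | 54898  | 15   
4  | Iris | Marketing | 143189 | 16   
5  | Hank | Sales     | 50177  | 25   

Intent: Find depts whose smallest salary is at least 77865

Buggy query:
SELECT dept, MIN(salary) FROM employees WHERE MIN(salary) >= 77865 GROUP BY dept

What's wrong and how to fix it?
Bug: Aggregates like MIN are computed per group after WHERE runs

Fix: Use HAVING for the per-group MIN condition

Corrected query:
SELECT dept, MIN(salary) FROM employees GROUP BY dept HAVING MIN(salary) >= 77865

Result:
dept    | MIN(salary)
--------+------------
Finance | 167874     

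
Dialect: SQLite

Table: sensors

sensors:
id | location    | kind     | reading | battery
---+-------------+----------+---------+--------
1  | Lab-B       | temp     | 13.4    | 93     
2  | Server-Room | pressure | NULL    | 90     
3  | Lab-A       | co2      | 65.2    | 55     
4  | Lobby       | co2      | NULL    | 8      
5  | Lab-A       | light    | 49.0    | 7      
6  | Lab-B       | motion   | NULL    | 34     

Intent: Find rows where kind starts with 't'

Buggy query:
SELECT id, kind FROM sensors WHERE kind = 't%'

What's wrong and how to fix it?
Bug: Wildcards only work with LIKE; '=' treats '%' as a literal character

Fix: Replace '=' with LIKE so 't%' is treated as a pattern

Corrected query:
SELECT id, kind FROM sensors WHERE kind LIKE 't%'

Result:
id | kind
---+-----
1  | temp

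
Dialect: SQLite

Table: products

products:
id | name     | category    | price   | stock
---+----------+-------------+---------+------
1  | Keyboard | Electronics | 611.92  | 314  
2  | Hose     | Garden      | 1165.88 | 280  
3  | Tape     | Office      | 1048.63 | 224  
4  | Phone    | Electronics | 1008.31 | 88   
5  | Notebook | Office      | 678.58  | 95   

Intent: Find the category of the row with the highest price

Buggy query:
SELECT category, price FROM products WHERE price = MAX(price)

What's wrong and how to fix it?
Bug: MAX(price) is an aggregate and cannot be used directly in WHERE

Fix: Use a subquery: WHERE price = (SELECT MAX(price) FROM products)

Corrected query:
SELECT category, price FROM products WHERE price = (SELECT MAX(price) FROM products)

Result:
category | price  
---------+--------
Garden   | 1165.88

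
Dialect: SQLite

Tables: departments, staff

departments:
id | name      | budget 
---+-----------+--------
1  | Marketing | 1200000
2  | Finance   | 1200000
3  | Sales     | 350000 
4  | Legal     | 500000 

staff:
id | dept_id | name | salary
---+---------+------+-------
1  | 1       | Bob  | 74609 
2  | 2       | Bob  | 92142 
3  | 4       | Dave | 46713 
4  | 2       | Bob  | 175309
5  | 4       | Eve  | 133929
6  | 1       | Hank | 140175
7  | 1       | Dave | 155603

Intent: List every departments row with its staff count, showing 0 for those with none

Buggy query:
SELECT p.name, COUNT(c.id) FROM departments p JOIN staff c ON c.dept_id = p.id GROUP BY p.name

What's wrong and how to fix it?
Bug: An inner join excludes parents with zero children

Fix: Use LEFT JOIN so parents without children still appear (COUNT(c.id) gives 0)

Corrected query:
SELECT p.name, COUNT(c.id) FROM departments p LEFT JOIN staff c ON c.dept_id = p.id GROUP BY p.name

Result:
name      | COUNT(c.id)
----------+------------
Finance   | 2          
Legal     | 2          
Marketing | 3          
Sales     | 0          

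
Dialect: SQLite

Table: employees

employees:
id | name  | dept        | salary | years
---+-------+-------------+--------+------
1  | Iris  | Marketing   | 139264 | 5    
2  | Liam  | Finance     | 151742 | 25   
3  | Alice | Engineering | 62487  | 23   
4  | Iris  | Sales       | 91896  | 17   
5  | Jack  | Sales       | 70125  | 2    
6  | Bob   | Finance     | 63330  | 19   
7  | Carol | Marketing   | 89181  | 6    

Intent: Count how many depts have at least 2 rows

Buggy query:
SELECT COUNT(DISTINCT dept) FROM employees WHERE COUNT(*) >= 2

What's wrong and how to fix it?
Bug: COUNT(*) cannot appear in WHERE; the per-group count doesn't exist yet

Fix: Use a subquery that GROUPs and filters with HAVING, then count its rows

Corrected query:
SELECT COUNT(*) FROM (SELECT dept FROM employees GROUP BY dept HAVING COUNT(*) >= 2)

Result:
COUNT(*)
--------
3       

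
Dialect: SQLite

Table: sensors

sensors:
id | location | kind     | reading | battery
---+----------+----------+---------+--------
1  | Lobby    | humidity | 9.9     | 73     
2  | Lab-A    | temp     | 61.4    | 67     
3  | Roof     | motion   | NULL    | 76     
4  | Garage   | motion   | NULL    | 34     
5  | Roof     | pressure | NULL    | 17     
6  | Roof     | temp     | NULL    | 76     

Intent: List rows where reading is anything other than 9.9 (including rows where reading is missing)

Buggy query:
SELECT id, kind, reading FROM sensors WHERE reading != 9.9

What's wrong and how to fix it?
Bug: 'reading != 9.9' is unknown when reading is NULL, so NULL rows are silently excluded

Fix: Add an explicit OR reading IS NULL to include the missing-value rows

Corrected query:
SELECT id, kind, reading FROM sensors WHERE reading != 9.9 OR reading IS NULL

Result:
id | kind     | reading
---+----------+--------
2  | temp     | 61.4   
3  | motion   | NULL   
4  | motion   | NULL   
5  | pressure | NULL   
6  | temp     | NULL   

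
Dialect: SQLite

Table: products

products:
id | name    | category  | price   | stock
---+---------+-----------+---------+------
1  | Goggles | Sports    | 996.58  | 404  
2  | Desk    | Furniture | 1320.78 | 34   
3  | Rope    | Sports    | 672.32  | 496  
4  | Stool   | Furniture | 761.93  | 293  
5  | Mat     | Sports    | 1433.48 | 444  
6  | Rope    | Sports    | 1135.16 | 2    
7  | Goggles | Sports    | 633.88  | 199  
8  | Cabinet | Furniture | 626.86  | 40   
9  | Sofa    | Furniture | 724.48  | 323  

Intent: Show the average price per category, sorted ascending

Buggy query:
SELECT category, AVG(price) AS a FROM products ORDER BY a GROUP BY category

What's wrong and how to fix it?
Bug: ORDER BY appears before GROUP BY; SQL clause order requires GROUP BY first

Fix: Reorder: SELECT … FROM … GROUP BY … ORDER BY …

Corrected query:
SELECT category, AVG(price) AS a FROM products GROUP BY category ORDER BY a

Result:
category  | a       
----------+---------
Furniture | 858.5125
Sports    | 974.284 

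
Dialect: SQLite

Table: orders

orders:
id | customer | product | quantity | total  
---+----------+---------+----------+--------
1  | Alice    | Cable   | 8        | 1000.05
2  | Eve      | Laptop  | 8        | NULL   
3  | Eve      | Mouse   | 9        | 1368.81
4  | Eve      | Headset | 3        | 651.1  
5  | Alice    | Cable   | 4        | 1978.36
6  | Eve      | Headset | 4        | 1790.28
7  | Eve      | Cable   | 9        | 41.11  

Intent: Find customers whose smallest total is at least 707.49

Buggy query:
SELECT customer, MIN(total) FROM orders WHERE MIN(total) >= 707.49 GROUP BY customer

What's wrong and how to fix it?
Bug: MIN() in WHERE is a misuse of aggregate

Fix: Replace WHERE with HAVING after the GROUP BY

Corrected query:
SELECT customer, MIN(total) FROM orders GROUP BY customer HAVING MIN(total) >= 707.49

Result:
customer | MIN(total)
---------+-----------
Alice    | 1000.05   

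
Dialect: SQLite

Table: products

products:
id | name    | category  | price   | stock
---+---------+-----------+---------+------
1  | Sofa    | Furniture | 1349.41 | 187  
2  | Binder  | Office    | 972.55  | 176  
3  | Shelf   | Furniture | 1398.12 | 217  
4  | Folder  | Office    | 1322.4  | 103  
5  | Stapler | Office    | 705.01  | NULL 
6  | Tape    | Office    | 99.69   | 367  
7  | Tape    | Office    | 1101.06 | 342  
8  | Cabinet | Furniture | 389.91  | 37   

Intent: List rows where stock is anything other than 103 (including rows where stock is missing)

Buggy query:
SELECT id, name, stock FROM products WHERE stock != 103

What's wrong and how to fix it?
Bug: 'stock != 103' is unknown when stock is NULL, so NULL rows are silently excluded

Fix: Add an explicit OR stock IS NULL to include the missing-value rows

Corrected query:
SELECT id, name, stock FROM products WHERE stock != 103 OR stock IS NULL

Result:
id | name    | stock
---+---------+------
1  | Sofa    | 187  
2  | Binder  | 176  
3  | Shelf   | 217  
5  | Stapler | NULL 
6  | Tape    | 367  
7  | Tape    | 342  
8  | Cabinet | 37   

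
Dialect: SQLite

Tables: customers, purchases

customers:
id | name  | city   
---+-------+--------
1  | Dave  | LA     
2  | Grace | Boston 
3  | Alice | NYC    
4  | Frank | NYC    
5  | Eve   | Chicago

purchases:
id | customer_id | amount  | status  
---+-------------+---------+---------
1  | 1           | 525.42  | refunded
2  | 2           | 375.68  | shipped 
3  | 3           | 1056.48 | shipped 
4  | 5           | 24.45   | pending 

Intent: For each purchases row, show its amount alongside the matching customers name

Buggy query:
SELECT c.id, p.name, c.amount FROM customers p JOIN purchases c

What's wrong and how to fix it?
Bug: Missing join condition: each purchases row is matched to all customers rows instead of just its own

Fix: Add ON c.customer_id = p.id to the JOIN

Corrected query:
SELECT c.id, p.name, c.amount FROM customers p JOIN purchases c ON c.customer_id = p.id

Result:
id | name  | amount 
---+-------+--------
1  | Dave  | 525.42 
2  | Grace | 375.68 
3  | Alice | 1056.48
4  | Eve   | 24.45  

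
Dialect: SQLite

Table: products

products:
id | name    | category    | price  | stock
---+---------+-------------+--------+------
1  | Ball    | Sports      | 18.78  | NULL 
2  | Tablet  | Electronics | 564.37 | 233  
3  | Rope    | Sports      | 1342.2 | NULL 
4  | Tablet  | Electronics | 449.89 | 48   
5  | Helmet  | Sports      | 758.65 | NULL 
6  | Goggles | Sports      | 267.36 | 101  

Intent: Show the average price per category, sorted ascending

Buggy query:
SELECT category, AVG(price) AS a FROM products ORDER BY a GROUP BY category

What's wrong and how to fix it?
Bug: GROUP BY must precede ORDER BY

Fix: Move ORDER BY to the end, after GROUP BY

Corrected query:
SELECT category, AVG(price) AS a FROM products GROUP BY category ORDER BY a

Result:
category    | a       
------------+---------
Electronics | 507.13  
Sports      | 596.7475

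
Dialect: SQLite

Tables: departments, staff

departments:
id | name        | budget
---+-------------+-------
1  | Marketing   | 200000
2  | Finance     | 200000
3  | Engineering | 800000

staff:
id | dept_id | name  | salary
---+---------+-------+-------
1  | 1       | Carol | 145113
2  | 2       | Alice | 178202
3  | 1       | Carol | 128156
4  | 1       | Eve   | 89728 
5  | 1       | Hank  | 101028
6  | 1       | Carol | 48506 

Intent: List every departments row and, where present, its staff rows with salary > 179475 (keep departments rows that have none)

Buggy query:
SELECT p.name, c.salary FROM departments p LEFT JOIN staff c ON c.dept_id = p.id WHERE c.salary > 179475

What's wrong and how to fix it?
Bug: Filtering c.salary in WHERE discards the NULL rows produced by LEFT JOIN, turning it into an inner join

Fix: Move the right-table condition into the ON clause so unmatched parents are kept

Corrected query:
SELECT p.name, c.salary FROM departments p LEFT JOIN staff c ON c.dept_id = p.id AND c.salary > 179475

Result:
name        | salary
------------+-------
Marketing   | NULL  
Finance     | NULL  
Engineering | NULL  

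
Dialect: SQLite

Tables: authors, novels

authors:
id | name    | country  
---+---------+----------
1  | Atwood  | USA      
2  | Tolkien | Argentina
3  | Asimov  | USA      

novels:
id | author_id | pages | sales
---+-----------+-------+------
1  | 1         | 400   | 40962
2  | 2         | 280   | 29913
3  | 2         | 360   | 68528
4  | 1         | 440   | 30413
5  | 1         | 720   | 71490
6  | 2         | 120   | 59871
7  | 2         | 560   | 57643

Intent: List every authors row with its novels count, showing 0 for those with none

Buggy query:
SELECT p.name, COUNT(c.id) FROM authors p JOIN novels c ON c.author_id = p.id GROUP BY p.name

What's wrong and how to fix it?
Bug: An inner join excludes parents with zero children

Fix: Use LEFT JOIN so parents without children still appear (COUNT(c.id) gives 0)

Corrected query:
SELECT p.name, COUNT(c.id) FROM authors p LEFT JOIN novels c ON c.author_id = p.id GROUP BY p.name

Result:
name    | COUNT(c.id)
--------+------------
Asimov  | 0          
Atwood  | 3          
Tolkien | 4          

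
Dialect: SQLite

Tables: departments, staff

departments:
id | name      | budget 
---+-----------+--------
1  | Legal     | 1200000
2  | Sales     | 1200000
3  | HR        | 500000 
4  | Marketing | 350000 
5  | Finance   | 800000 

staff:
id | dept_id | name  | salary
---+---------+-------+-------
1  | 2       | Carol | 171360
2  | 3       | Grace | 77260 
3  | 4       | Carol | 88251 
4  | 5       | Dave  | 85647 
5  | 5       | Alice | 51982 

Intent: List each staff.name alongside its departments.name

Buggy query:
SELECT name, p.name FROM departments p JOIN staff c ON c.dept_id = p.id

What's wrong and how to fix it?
Bug: Both tables have a 'name' column; the unqualified reference is ambiguous

Fix: Qualify the column with its table alias (c.name)

Corrected query:
SELECT c.name, p.name FROM departments p JOIN staff c ON c.dept_id = p.id

Result:
name  | name     
------+----------
Carol | Sales    
Grace | HR       
Carol | Marketing
Dave  | Finance  
Alice | Finance  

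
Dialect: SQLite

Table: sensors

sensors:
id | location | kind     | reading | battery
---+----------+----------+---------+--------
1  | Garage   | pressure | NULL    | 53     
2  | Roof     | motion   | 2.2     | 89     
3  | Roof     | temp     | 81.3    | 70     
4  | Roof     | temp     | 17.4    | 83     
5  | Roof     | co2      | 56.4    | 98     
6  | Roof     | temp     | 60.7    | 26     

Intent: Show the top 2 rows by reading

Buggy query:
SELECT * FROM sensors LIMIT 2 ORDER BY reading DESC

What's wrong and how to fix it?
Bug: LIMIT must come after ORDER BY

Fix: Swap the clauses: ORDER BY first, then LIMIT

Corrected query:
SELECT * FROM sensors ORDER BY reading DESC LIMIT 2

Result:
id | location | kind | reading | battery
---+----------+------+---------+--------
3  | Roof     | temp | 81.3    | 70     
6  | Roof     | temp | 60.7    | 26     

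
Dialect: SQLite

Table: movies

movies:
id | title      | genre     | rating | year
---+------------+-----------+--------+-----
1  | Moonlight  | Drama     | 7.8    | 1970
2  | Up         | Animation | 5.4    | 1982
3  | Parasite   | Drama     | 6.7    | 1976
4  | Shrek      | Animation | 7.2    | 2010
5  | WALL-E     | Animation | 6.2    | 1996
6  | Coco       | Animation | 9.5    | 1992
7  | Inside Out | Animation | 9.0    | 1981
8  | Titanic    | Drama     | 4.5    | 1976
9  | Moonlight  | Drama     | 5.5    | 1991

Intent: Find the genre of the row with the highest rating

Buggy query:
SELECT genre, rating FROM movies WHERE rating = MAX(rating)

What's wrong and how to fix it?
Bug: MAX(rating) is an aggregate and cannot be used directly in WHERE

Fix: Wrap MAX in a scalar subquery so WHERE compares against a single value

Corrected query:
SELECT genre, rating FROM movies WHERE rating = (SELECT MAX(rating) FROM movies)

Result:
genre     | rating
----------+-------
Animation | 9.5   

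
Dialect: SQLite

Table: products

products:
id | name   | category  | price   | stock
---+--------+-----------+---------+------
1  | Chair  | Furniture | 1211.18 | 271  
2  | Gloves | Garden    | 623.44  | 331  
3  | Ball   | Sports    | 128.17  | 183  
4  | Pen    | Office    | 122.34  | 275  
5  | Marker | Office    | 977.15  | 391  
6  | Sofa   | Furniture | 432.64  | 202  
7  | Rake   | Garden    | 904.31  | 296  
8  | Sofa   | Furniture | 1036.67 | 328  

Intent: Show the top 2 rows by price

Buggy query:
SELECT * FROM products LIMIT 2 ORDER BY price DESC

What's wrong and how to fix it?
Bug: ORDER BY cannot follow LIMIT; LIMIT is the final clause

Fix: Swap the clauses: ORDER BY first, then LIMIT

Corrected query:
SELECT * FROM products ORDER BY price DESC LIMIT 2

Result:
id | name  | category  | price   | stock
---+-------+-----------+---------+------
1  | Chair | Furniture | 1211.18 | 271  
8  | Sofa  | Furniture | 1036.67 | 328  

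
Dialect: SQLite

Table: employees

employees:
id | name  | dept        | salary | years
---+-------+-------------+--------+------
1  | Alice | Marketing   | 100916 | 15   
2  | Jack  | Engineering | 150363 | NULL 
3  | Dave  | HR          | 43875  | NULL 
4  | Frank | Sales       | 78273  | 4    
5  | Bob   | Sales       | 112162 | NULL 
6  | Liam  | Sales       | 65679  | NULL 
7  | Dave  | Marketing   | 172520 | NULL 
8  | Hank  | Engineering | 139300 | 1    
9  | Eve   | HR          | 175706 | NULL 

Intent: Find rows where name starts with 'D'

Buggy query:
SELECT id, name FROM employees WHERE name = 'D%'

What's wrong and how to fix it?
Bug: '=' compares the literal string including the % character; pattern matching needs LIKE

Fix: Replace '=' with LIKE so 'D%' is treated as a pattern

Corrected query:
SELECT id, name FROM employees WHERE name LIKE 'D%'

Result:
id | name
---+-----
3  | Dave
7  | Dave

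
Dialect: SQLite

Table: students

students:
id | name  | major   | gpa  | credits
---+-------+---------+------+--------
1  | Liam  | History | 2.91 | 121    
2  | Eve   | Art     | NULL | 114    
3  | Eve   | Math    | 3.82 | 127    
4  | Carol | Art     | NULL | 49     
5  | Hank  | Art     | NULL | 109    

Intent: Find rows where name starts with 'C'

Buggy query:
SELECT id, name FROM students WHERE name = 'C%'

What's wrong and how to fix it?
Bug: '=' compares the literal string including the % character; pattern matching needs LIKE

Fix: Use LIKE for wildcard pattern matching

Corrected query:
SELECT id, name FROM students WHERE name LIKE 'C%'

Result:
id | name 
---+------
4  | Carol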